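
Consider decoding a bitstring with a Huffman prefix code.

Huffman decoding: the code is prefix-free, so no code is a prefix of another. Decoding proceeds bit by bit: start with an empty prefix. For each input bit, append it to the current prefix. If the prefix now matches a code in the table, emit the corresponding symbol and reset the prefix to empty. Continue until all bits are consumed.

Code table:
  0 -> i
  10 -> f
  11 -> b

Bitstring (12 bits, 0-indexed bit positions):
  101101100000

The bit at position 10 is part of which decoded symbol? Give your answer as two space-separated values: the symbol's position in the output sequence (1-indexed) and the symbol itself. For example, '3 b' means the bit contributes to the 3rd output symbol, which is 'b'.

Answer: 8 i

Derivation:
Bit 0: prefix='1' (no match yet)
Bit 1: prefix='10' -> emit 'f', reset
Bit 2: prefix='1' (no match yet)
Bit 3: prefix='11' -> emit 'b', reset
Bit 4: prefix='0' -> emit 'i', reset
Bit 5: prefix='1' (no match yet)
Bit 6: prefix='11' -> emit 'b', reset
Bit 7: prefix='0' -> emit 'i', reset
Bit 8: prefix='0' -> emit 'i', reset
Bit 9: prefix='0' -> emit 'i', reset
Bit 10: prefix='0' -> emit 'i', reset
Bit 11: prefix='0' -> emit 'i', reset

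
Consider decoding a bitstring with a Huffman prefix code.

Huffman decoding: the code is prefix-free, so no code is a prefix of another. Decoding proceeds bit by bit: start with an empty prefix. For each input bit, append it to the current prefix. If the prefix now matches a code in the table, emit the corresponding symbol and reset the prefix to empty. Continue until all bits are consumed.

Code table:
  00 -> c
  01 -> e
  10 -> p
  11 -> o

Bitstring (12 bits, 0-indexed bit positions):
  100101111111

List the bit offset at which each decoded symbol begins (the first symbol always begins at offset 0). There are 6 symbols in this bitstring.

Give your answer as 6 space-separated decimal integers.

Answer: 0 2 4 6 8 10

Derivation:
Bit 0: prefix='1' (no match yet)
Bit 1: prefix='10' -> emit 'p', reset
Bit 2: prefix='0' (no match yet)
Bit 3: prefix='01' -> emit 'e', reset
Bit 4: prefix='0' (no match yet)
Bit 5: prefix='01' -> emit 'e', reset
Bit 6: prefix='1' (no match yet)
Bit 7: prefix='11' -> emit 'o', reset
Bit 8: prefix='1' (no match yet)
Bit 9: prefix='11' -> emit 'o', reset
Bit 10: prefix='1' (no match yet)
Bit 11: prefix='11' -> emit 'o', reset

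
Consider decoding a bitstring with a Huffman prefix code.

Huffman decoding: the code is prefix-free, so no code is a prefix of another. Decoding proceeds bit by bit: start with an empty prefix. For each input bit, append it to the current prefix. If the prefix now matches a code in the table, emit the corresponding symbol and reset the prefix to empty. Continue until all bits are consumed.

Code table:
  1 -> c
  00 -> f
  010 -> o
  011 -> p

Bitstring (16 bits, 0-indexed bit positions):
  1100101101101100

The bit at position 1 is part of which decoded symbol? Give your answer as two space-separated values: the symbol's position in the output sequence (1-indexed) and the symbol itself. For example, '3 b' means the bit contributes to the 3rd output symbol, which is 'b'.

Bit 0: prefix='1' -> emit 'c', reset
Bit 1: prefix='1' -> emit 'c', reset
Bit 2: prefix='0' (no match yet)
Bit 3: prefix='00' -> emit 'f', reset
Bit 4: prefix='1' -> emit 'c', reset
Bit 5: prefix='0' (no match yet)

Answer: 2 c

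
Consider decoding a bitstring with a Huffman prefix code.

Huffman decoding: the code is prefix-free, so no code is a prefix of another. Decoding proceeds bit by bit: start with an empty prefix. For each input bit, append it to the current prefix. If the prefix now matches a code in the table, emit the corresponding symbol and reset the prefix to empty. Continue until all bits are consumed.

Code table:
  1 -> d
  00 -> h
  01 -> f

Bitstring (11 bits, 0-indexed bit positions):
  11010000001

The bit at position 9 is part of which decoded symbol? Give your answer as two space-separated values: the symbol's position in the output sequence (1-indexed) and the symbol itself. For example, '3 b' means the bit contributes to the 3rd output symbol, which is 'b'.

Answer: 6 h

Derivation:
Bit 0: prefix='1' -> emit 'd', reset
Bit 1: prefix='1' -> emit 'd', reset
Bit 2: prefix='0' (no match yet)
Bit 3: prefix='01' -> emit 'f', reset
Bit 4: prefix='0' (no match yet)
Bit 5: prefix='00' -> emit 'h', reset
Bit 6: prefix='0' (no match yet)
Bit 7: prefix='00' -> emit 'h', reset
Bit 8: prefix='0' (no match yet)
Bit 9: prefix='00' -> emit 'h', reset
Bit 10: prefix='1' -> emit 'd', reset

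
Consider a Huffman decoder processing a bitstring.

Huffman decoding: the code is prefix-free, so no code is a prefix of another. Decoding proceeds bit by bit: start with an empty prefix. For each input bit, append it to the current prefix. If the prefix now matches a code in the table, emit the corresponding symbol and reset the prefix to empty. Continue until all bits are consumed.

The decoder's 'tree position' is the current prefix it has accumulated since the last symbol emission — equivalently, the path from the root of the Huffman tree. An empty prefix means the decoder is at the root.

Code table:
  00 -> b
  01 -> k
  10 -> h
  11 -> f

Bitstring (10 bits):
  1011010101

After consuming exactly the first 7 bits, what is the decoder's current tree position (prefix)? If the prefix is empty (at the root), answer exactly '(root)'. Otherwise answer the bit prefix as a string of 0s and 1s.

Answer: 0

Derivation:
Bit 0: prefix='1' (no match yet)
Bit 1: prefix='10' -> emit 'h', reset
Bit 2: prefix='1' (no match yet)
Bit 3: prefix='11' -> emit 'f', reset
Bit 4: prefix='0' (no match yet)
Bit 5: prefix='01' -> emit 'k', reset
Bit 6: prefix='0' (no match yet)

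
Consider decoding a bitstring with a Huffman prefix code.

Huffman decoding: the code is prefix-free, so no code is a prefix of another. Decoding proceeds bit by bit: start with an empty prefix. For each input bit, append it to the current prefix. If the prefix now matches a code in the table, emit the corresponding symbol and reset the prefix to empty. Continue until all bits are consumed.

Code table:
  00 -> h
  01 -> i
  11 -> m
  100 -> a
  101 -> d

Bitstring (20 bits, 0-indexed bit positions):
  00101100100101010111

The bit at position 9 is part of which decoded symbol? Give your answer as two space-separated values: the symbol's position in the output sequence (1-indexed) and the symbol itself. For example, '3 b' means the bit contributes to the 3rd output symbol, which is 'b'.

Bit 0: prefix='0' (no match yet)
Bit 1: prefix='00' -> emit 'h', reset
Bit 2: prefix='1' (no match yet)
Bit 3: prefix='10' (no match yet)
Bit 4: prefix='101' -> emit 'd', reset
Bit 5: prefix='1' (no match yet)
Bit 6: prefix='10' (no match yet)
Bit 7: prefix='100' -> emit 'a', reset
Bit 8: prefix='1' (no match yet)
Bit 9: prefix='10' (no match yet)
Bit 10: prefix='100' -> emit 'a', reset
Bit 11: prefix='1' (no match yet)
Bit 12: prefix='10' (no match yet)
Bit 13: prefix='101' -> emit 'd', reset

Answer: 4 a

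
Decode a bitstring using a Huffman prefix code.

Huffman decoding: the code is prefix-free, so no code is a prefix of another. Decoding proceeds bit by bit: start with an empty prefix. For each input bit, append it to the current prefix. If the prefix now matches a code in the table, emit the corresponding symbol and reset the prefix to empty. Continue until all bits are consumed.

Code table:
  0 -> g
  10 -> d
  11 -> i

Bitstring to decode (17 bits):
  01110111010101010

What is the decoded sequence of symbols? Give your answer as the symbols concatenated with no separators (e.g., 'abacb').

Bit 0: prefix='0' -> emit 'g', reset
Bit 1: prefix='1' (no match yet)
Bit 2: prefix='11' -> emit 'i', reset
Bit 3: prefix='1' (no match yet)
Bit 4: prefix='10' -> emit 'd', reset
Bit 5: prefix='1' (no match yet)
Bit 6: prefix='11' -> emit 'i', reset
Bit 7: prefix='1' (no match yet)
Bit 8: prefix='10' -> emit 'd', reset
Bit 9: prefix='1' (no match yet)
Bit 10: prefix='10' -> emit 'd', reset
Bit 11: prefix='1' (no match yet)
Bit 12: prefix='10' -> emit 'd', reset
Bit 13: prefix='1' (no match yet)
Bit 14: prefix='10' -> emit 'd', reset
Bit 15: prefix='1' (no match yet)
Bit 16: prefix='10' -> emit 'd', reset

Answer: gididdddd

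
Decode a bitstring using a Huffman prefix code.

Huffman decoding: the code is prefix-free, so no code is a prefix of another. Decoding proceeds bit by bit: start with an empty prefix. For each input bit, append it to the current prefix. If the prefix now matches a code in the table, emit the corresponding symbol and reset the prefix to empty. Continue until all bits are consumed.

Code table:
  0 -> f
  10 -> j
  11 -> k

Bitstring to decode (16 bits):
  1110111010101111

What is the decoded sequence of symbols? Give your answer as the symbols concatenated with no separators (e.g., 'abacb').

Answer: kjkjjjkk

Derivation:
Bit 0: prefix='1' (no match yet)
Bit 1: prefix='11' -> emit 'k', reset
Bit 2: prefix='1' (no match yet)
Bit 3: prefix='10' -> emit 'j', reset
Bit 4: prefix='1' (no match yet)
Bit 5: prefix='11' -> emit 'k', reset
Bit 6: prefix='1' (no match yet)
Bit 7: prefix='10' -> emit 'j', reset
Bit 8: prefix='1' (no match yet)
Bit 9: prefix='10' -> emit 'j', reset
Bit 10: prefix='1' (no match yet)
Bit 11: prefix='10' -> emit 'j', reset
Bit 12: prefix='1' (no match yet)
Bit 13: prefix='11' -> emit 'k', reset
Bit 14: prefix='1' (no match yet)
Bit 15: prefix='11' -> emit 'k', reset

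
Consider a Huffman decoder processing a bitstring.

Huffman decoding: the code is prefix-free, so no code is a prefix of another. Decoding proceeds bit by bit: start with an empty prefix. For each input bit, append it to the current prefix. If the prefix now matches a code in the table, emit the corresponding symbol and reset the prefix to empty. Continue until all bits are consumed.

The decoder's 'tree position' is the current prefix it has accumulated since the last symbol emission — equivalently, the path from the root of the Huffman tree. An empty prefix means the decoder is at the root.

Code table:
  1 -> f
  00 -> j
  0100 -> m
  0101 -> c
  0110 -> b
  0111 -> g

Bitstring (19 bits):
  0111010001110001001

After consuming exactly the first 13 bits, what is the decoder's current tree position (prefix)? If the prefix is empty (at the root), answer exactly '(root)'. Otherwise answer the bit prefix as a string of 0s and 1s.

Bit 0: prefix='0' (no match yet)
Bit 1: prefix='01' (no match yet)
Bit 2: prefix='011' (no match yet)
Bit 3: prefix='0111' -> emit 'g', reset
Bit 4: prefix='0' (no match yet)
Bit 5: prefix='01' (no match yet)
Bit 6: prefix='010' (no match yet)
Bit 7: prefix='0100' -> emit 'm', reset
Bit 8: prefix='0' (no match yet)
Bit 9: prefix='01' (no match yet)
Bit 10: prefix='011' (no match yet)
Bit 11: prefix='0111' -> emit 'g', reset
Bit 12: prefix='0' (no match yet)

Answer: 0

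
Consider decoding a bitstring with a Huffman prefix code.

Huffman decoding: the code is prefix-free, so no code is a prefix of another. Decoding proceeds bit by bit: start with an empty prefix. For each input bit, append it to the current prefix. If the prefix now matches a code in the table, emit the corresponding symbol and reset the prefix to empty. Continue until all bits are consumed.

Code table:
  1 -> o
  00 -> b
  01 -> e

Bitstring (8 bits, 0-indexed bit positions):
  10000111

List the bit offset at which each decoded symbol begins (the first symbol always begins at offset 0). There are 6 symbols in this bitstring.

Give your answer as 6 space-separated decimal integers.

Answer: 0 1 3 5 6 7

Derivation:
Bit 0: prefix='1' -> emit 'o', reset
Bit 1: prefix='0' (no match yet)
Bit 2: prefix='00' -> emit 'b', reset
Bit 3: prefix='0' (no match yet)
Bit 4: prefix='00' -> emit 'b', reset
Bit 5: prefix='1' -> emit 'o', reset
Bit 6: prefix='1' -> emit 'o', reset
Bit 7: prefix='1' -> emit 'o', reset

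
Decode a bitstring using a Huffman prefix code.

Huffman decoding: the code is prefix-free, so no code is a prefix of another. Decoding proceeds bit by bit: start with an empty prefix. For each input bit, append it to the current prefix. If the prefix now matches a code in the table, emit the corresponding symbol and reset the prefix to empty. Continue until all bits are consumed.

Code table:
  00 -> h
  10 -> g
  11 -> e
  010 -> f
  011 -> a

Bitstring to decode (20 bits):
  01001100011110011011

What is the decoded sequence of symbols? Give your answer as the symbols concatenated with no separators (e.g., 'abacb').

Answer: fahaehea

Derivation:
Bit 0: prefix='0' (no match yet)
Bit 1: prefix='01' (no match yet)
Bit 2: prefix='010' -> emit 'f', reset
Bit 3: prefix='0' (no match yet)
Bit 4: prefix='01' (no match yet)
Bit 5: prefix='011' -> emit 'a', reset
Bit 6: prefix='0' (no match yet)
Bit 7: prefix='00' -> emit 'h', reset
Bit 8: prefix='0' (no match yet)
Bit 9: prefix='01' (no match yet)
Bit 10: prefix='011' -> emit 'a', reset
Bit 11: prefix='1' (no match yet)
Bit 12: prefix='11' -> emit 'e', reset
Bit 13: prefix='0' (no match yet)
Bit 14: prefix='00' -> emit 'h', reset
Bit 15: prefix='1' (no match yet)
Bit 16: prefix='11' -> emit 'e', reset
Bit 17: prefix='0' (no match yet)
Bit 18: prefix='01' (no match yet)
Bit 19: prefix='011' -> emit 'a', reset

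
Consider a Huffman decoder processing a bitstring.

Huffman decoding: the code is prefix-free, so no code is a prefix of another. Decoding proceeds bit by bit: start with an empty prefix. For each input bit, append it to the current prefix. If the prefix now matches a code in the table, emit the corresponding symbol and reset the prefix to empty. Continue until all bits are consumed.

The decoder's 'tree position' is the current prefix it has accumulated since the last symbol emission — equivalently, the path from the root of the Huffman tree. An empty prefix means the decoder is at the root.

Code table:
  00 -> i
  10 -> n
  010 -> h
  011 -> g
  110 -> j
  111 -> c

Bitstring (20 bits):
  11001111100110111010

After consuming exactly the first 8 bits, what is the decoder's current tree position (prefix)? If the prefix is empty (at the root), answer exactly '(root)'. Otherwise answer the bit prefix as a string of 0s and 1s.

Answer: 11

Derivation:
Bit 0: prefix='1' (no match yet)
Bit 1: prefix='11' (no match yet)
Bit 2: prefix='110' -> emit 'j', reset
Bit 3: prefix='0' (no match yet)
Bit 4: prefix='01' (no match yet)
Bit 5: prefix='011' -> emit 'g', reset
Bit 6: prefix='1' (no match yet)
Bit 7: prefix='11' (no match yet)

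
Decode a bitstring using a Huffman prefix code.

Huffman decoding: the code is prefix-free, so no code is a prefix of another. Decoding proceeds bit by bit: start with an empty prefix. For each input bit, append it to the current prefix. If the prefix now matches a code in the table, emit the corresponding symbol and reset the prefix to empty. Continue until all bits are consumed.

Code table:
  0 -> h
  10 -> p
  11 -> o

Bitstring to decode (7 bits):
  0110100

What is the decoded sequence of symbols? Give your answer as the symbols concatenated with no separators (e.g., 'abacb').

Answer: hohph

Derivation:
Bit 0: prefix='0' -> emit 'h', reset
Bit 1: prefix='1' (no match yet)
Bit 2: prefix='11' -> emit 'o', reset
Bit 3: prefix='0' -> emit 'h', reset
Bit 4: prefix='1' (no match yet)
Bit 5: prefix='10' -> emit 'p', reset
Bit 6: prefix='0' -> emit 'h', reset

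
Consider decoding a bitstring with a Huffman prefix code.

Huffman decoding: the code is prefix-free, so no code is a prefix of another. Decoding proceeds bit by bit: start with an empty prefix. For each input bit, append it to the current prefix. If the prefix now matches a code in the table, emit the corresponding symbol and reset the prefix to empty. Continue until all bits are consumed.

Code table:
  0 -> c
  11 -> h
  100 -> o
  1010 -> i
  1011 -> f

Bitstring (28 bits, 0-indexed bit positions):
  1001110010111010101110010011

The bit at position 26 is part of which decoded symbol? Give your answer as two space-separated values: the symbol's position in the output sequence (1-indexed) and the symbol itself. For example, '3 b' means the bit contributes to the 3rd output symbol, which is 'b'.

Bit 0: prefix='1' (no match yet)
Bit 1: prefix='10' (no match yet)
Bit 2: prefix='100' -> emit 'o', reset
Bit 3: prefix='1' (no match yet)
Bit 4: prefix='11' -> emit 'h', reset
Bit 5: prefix='1' (no match yet)
Bit 6: prefix='10' (no match yet)
Bit 7: prefix='100' -> emit 'o', reset
Bit 8: prefix='1' (no match yet)
Bit 9: prefix='10' (no match yet)
Bit 10: prefix='101' (no match yet)
Bit 11: prefix='1011' -> emit 'f', reset
Bit 12: prefix='1' (no match yet)
Bit 13: prefix='10' (no match yet)
Bit 14: prefix='101' (no match yet)
Bit 15: prefix='1010' -> emit 'i', reset
Bit 16: prefix='1' (no match yet)
Bit 17: prefix='10' (no match yet)
Bit 18: prefix='101' (no match yet)
Bit 19: prefix='1011' -> emit 'f', reset
Bit 20: prefix='1' (no match yet)
Bit 21: prefix='10' (no match yet)
Bit 22: prefix='100' -> emit 'o', reset
Bit 23: prefix='1' (no match yet)
Bit 24: prefix='10' (no match yet)
Bit 25: prefix='100' -> emit 'o', reset
Bit 26: prefix='1' (no match yet)
Bit 27: prefix='11' -> emit 'h', reset

Answer: 9 h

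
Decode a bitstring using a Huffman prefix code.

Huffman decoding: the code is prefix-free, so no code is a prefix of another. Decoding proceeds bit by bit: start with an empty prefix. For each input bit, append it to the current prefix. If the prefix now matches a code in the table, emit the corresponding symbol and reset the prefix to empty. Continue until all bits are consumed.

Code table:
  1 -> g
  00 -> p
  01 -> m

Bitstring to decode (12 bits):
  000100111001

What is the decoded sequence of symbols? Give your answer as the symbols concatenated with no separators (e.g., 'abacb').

Bit 0: prefix='0' (no match yet)
Bit 1: prefix='00' -> emit 'p', reset
Bit 2: prefix='0' (no match yet)
Bit 3: prefix='01' -> emit 'm', reset
Bit 4: prefix='0' (no match yet)
Bit 5: prefix='00' -> emit 'p', reset
Bit 6: prefix='1' -> emit 'g', reset
Bit 7: prefix='1' -> emit 'g', reset
Bit 8: prefix='1' -> emit 'g', reset
Bit 9: prefix='0' (no match yet)
Bit 10: prefix='00' -> emit 'p', reset
Bit 11: prefix='1' -> emit 'g', reset

Answer: pmpgggpg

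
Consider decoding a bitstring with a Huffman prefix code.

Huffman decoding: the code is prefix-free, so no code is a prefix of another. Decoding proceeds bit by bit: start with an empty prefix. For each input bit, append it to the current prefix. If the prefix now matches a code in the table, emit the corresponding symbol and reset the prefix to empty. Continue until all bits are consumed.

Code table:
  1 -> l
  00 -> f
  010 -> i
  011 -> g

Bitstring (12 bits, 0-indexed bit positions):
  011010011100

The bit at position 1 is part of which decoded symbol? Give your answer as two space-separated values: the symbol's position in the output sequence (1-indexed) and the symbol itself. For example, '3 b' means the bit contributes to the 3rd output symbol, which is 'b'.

Bit 0: prefix='0' (no match yet)
Bit 1: prefix='01' (no match yet)
Bit 2: prefix='011' -> emit 'g', reset
Bit 3: prefix='0' (no match yet)
Bit 4: prefix='01' (no match yet)
Bit 5: prefix='010' -> emit 'i', reset

Answer: 1 g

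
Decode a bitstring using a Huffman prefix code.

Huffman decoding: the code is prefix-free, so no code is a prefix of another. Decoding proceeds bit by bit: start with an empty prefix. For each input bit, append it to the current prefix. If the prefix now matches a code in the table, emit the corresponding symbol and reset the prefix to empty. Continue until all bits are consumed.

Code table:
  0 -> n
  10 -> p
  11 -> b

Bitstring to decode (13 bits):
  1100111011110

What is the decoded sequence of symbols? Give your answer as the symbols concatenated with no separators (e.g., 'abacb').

Answer: bnnbpbbn

Derivation:
Bit 0: prefix='1' (no match yet)
Bit 1: prefix='11' -> emit 'b', reset
Bit 2: prefix='0' -> emit 'n', reset
Bit 3: prefix='0' -> emit 'n', reset
Bit 4: prefix='1' (no match yet)
Bit 5: prefix='11' -> emit 'b', reset
Bit 6: prefix='1' (no match yet)
Bit 7: prefix='10' -> emit 'p', reset
Bit 8: prefix='1' (no match yet)
Bit 9: prefix='11' -> emit 'b', reset
Bit 10: prefix='1' (no match yet)
Bit 11: prefix='11' -> emit 'b', reset
Bit 12: prefix='0' -> emit 'n', reset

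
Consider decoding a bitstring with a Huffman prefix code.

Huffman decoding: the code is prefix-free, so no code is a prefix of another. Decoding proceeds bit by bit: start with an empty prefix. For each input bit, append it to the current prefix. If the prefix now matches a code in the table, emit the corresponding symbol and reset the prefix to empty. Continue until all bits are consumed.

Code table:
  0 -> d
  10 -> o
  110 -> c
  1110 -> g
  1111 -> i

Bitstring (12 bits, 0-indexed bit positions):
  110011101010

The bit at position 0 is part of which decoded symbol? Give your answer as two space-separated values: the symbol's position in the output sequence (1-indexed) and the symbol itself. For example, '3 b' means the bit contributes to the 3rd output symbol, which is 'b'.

Answer: 1 c

Derivation:
Bit 0: prefix='1' (no match yet)
Bit 1: prefix='11' (no match yet)
Bit 2: prefix='110' -> emit 'c', reset
Bit 3: prefix='0' -> emit 'd', reset
Bit 4: prefix='1' (no match yet)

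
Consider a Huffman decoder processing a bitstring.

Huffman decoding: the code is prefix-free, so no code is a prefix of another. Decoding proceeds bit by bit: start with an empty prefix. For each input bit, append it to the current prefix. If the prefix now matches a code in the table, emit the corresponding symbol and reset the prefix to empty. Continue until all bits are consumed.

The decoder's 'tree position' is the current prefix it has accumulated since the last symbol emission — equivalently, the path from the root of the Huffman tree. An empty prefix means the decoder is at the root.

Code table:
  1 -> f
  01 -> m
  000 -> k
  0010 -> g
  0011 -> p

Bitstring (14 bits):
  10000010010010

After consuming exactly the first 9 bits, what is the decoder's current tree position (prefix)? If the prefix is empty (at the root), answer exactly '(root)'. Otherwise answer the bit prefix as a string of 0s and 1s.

Bit 0: prefix='1' -> emit 'f', reset
Bit 1: prefix='0' (no match yet)
Bit 2: prefix='00' (no match yet)
Bit 3: prefix='000' -> emit 'k', reset
Bit 4: prefix='0' (no match yet)
Bit 5: prefix='00' (no match yet)
Bit 6: prefix='001' (no match yet)
Bit 7: prefix='0010' -> emit 'g', reset
Bit 8: prefix='0' (no match yet)

Answer: 0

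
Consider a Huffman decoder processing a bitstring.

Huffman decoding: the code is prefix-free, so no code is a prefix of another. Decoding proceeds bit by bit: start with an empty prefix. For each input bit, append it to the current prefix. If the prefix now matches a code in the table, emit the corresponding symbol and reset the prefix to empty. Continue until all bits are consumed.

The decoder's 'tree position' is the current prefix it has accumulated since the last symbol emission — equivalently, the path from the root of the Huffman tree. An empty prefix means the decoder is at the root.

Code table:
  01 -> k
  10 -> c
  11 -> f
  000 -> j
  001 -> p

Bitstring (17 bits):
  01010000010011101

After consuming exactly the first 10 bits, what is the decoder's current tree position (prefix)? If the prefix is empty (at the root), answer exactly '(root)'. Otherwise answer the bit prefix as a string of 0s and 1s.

Answer: (root)

Derivation:
Bit 0: prefix='0' (no match yet)
Bit 1: prefix='01' -> emit 'k', reset
Bit 2: prefix='0' (no match yet)
Bit 3: prefix='01' -> emit 'k', reset
Bit 4: prefix='0' (no match yet)
Bit 5: prefix='00' (no match yet)
Bit 6: prefix='000' -> emit 'j', reset
Bit 7: prefix='0' (no match yet)
Bit 8: prefix='00' (no match yet)
Bit 9: prefix='001' -> emit 'p', reset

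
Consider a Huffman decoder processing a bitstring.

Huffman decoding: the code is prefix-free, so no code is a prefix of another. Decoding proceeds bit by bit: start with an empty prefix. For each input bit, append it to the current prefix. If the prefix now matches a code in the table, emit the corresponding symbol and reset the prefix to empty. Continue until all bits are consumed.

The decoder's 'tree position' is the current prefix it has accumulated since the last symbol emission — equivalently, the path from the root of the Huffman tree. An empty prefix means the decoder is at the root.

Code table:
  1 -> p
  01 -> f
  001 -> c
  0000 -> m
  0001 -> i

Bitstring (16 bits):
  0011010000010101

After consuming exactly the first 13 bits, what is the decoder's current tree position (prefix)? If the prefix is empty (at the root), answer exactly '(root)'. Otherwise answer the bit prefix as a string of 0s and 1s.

Answer: 0

Derivation:
Bit 0: prefix='0' (no match yet)
Bit 1: prefix='00' (no match yet)
Bit 2: prefix='001' -> emit 'c', reset
Bit 3: prefix='1' -> emit 'p', reset
Bit 4: prefix='0' (no match yet)
Bit 5: prefix='01' -> emit 'f', reset
Bit 6: prefix='0' (no match yet)
Bit 7: prefix='00' (no match yet)
Bit 8: prefix='000' (no match yet)
Bit 9: prefix='0000' -> emit 'm', reset
Bit 10: prefix='0' (no match yet)
Bit 11: prefix='01' -> emit 'f', reset
Bit 12: prefix='0' (no match yet)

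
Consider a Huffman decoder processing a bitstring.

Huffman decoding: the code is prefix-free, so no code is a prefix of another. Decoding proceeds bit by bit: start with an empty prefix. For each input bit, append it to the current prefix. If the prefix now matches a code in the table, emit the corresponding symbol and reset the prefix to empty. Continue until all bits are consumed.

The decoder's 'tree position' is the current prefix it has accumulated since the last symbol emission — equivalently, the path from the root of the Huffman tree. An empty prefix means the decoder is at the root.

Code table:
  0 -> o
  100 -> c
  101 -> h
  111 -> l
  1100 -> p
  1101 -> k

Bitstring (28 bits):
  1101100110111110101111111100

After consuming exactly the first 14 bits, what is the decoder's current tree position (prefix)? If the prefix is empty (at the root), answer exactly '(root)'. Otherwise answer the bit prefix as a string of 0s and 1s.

Bit 0: prefix='1' (no match yet)
Bit 1: prefix='11' (no match yet)
Bit 2: prefix='110' (no match yet)
Bit 3: prefix='1101' -> emit 'k', reset
Bit 4: prefix='1' (no match yet)
Bit 5: prefix='10' (no match yet)
Bit 6: prefix='100' -> emit 'c', reset
Bit 7: prefix='1' (no match yet)
Bit 8: prefix='11' (no match yet)
Bit 9: prefix='110' (no match yet)
Bit 10: prefix='1101' -> emit 'k', reset
Bit 11: prefix='1' (no match yet)
Bit 12: prefix='11' (no match yet)
Bit 13: prefix='111' -> emit 'l', reset

Answer: (root)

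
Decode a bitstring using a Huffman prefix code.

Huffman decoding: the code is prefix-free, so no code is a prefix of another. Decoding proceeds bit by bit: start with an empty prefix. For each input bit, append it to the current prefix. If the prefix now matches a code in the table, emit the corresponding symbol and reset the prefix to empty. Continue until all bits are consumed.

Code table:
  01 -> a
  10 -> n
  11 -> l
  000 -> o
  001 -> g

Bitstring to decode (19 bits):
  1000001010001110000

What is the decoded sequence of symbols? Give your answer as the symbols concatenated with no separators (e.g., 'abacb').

Answer: noaaolno

Derivation:
Bit 0: prefix='1' (no match yet)
Bit 1: prefix='10' -> emit 'n', reset
Bit 2: prefix='0' (no match yet)
Bit 3: prefix='00' (no match yet)
Bit 4: prefix='000' -> emit 'o', reset
Bit 5: prefix='0' (no match yet)
Bit 6: prefix='01' -> emit 'a', reset
Bit 7: prefix='0' (no match yet)
Bit 8: prefix='01' -> emit 'a', reset
Bit 9: prefix='0' (no match yet)
Bit 10: prefix='00' (no match yet)
Bit 11: prefix='000' -> emit 'o', reset
Bit 12: prefix='1' (no match yet)
Bit 13: prefix='11' -> emit 'l', reset
Bit 14: prefix='1' (no match yet)
Bit 15: prefix='10' -> emit 'n', reset
Bit 16: prefix='0' (no match yet)
Bit 17: prefix='00' (no match yet)
Bit 18: prefix='000' -> emit 'o', reset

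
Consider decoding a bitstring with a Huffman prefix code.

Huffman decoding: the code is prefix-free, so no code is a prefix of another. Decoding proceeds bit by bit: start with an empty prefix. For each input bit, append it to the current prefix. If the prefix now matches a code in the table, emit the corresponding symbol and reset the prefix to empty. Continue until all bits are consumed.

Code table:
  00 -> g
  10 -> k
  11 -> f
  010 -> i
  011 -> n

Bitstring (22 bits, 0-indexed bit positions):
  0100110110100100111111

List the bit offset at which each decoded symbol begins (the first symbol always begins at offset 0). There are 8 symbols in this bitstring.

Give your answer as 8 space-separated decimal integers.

Bit 0: prefix='0' (no match yet)
Bit 1: prefix='01' (no match yet)
Bit 2: prefix='010' -> emit 'i', reset
Bit 3: prefix='0' (no match yet)
Bit 4: prefix='01' (no match yet)
Bit 5: prefix='011' -> emit 'n', reset
Bit 6: prefix='0' (no match yet)
Bit 7: prefix='01' (no match yet)
Bit 8: prefix='011' -> emit 'n', reset
Bit 9: prefix='0' (no match yet)
Bit 10: prefix='01' (no match yet)
Bit 11: prefix='010' -> emit 'i', reset
Bit 12: prefix='0' (no match yet)
Bit 13: prefix='01' (no match yet)
Bit 14: prefix='010' -> emit 'i', reset
Bit 15: prefix='0' (no match yet)
Bit 16: prefix='01' (no match yet)
Bit 17: prefix='011' -> emit 'n', reset
Bit 18: prefix='1' (no match yet)
Bit 19: prefix='11' -> emit 'f', reset
Bit 20: prefix='1' (no match yet)
Bit 21: prefix='11' -> emit 'f', reset

Answer: 0 3 6 9 12 15 18 20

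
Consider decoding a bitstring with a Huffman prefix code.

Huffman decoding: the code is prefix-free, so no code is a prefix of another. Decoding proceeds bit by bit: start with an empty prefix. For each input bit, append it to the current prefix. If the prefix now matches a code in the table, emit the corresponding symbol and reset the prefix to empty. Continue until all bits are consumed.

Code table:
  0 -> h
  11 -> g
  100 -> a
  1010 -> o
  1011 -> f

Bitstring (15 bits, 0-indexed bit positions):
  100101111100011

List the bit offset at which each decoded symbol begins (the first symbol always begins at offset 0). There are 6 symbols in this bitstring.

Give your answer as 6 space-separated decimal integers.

Answer: 0 3 7 9 12 13

Derivation:
Bit 0: prefix='1' (no match yet)
Bit 1: prefix='10' (no match yet)
Bit 2: prefix='100' -> emit 'a', reset
Bit 3: prefix='1' (no match yet)
Bit 4: prefix='10' (no match yet)
Bit 5: prefix='101' (no match yet)
Bit 6: prefix='1011' -> emit 'f', reset
Bit 7: prefix='1' (no match yet)
Bit 8: prefix='11' -> emit 'g', reset
Bit 9: prefix='1' (no match yet)
Bit 10: prefix='10' (no match yet)
Bit 11: prefix='100' -> emit 'a', reset
Bit 12: prefix='0' -> emit 'h', reset
Bit 13: prefix='1' (no match yet)
Bit 14: prefix='11' -> emit 'g', reset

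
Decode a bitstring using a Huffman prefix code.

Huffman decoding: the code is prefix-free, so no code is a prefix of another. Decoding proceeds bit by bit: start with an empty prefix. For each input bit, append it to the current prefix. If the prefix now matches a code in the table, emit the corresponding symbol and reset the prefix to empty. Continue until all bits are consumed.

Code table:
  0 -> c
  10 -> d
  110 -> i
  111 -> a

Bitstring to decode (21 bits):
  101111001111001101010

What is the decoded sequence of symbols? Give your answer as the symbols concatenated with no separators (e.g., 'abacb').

Answer: dadcadcidd

Derivation:
Bit 0: prefix='1' (no match yet)
Bit 1: prefix='10' -> emit 'd', reset
Bit 2: prefix='1' (no match yet)
Bit 3: prefix='11' (no match yet)
Bit 4: prefix='111' -> emit 'a', reset
Bit 5: prefix='1' (no match yet)
Bit 6: prefix='10' -> emit 'd', reset
Bit 7: prefix='0' -> emit 'c', reset
Bit 8: prefix='1' (no match yet)
Bit 9: prefix='11' (no match yet)
Bit 10: prefix='111' -> emit 'a', reset
Bit 11: prefix='1' (no match yet)
Bit 12: prefix='10' -> emit 'd', reset
Bit 13: prefix='0' -> emit 'c', reset
Bit 14: prefix='1' (no match yet)
Bit 15: prefix='11' (no match yet)
Bit 16: prefix='110' -> emit 'i', reset
Bit 17: prefix='1' (no match yet)
Bit 18: prefix='10' -> emit 'd', reset
Bit 19: prefix='1' (no match yet)
Bit 20: prefix='10' -> emit 'd', reset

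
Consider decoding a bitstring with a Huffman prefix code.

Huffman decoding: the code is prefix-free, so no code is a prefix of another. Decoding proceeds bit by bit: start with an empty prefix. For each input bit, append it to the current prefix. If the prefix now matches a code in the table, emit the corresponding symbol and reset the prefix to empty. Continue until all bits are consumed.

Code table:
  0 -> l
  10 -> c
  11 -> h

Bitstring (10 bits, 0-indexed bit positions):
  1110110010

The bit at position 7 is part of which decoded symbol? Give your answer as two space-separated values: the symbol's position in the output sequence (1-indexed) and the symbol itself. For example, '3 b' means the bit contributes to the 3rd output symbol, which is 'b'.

Bit 0: prefix='1' (no match yet)
Bit 1: prefix='11' -> emit 'h', reset
Bit 2: prefix='1' (no match yet)
Bit 3: prefix='10' -> emit 'c', reset
Bit 4: prefix='1' (no match yet)
Bit 5: prefix='11' -> emit 'h', reset
Bit 6: prefix='0' -> emit 'l', reset
Bit 7: prefix='0' -> emit 'l', reset
Bit 8: prefix='1' (no match yet)
Bit 9: prefix='10' -> emit 'c', reset

Answer: 5 l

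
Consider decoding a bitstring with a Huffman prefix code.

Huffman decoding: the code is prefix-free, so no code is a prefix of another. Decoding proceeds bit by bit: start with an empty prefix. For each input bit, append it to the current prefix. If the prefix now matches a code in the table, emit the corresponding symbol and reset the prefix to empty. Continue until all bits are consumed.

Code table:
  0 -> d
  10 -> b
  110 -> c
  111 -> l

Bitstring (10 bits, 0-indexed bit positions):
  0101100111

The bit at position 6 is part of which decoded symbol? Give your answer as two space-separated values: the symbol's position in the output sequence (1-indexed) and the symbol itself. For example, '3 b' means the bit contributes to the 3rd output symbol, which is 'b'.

Answer: 4 d

Derivation:
Bit 0: prefix='0' -> emit 'd', reset
Bit 1: prefix='1' (no match yet)
Bit 2: prefix='10' -> emit 'b', reset
Bit 3: prefix='1' (no match yet)
Bit 4: prefix='11' (no match yet)
Bit 5: prefix='110' -> emit 'c', reset
Bit 6: prefix='0' -> emit 'd', reset
Bit 7: prefix='1' (no match yet)
Bit 8: prefix='11' (no match yet)
Bit 9: prefix='111' -> emit 'l', reset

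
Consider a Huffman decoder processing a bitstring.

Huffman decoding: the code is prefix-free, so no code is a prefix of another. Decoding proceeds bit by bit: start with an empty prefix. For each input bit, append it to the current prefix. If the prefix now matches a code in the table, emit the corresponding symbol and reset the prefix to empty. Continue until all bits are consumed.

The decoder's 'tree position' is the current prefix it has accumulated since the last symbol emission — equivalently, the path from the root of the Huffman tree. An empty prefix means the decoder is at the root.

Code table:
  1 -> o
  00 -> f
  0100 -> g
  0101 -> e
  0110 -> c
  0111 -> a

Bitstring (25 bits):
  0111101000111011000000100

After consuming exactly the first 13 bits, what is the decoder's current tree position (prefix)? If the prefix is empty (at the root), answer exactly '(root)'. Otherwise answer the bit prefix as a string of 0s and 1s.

Bit 0: prefix='0' (no match yet)
Bit 1: prefix='01' (no match yet)
Bit 2: prefix='011' (no match yet)
Bit 3: prefix='0111' -> emit 'a', reset
Bit 4: prefix='1' -> emit 'o', reset
Bit 5: prefix='0' (no match yet)
Bit 6: prefix='01' (no match yet)
Bit 7: prefix='010' (no match yet)
Bit 8: prefix='0100' -> emit 'g', reset
Bit 9: prefix='0' (no match yet)
Bit 10: prefix='01' (no match yet)
Bit 11: prefix='011' (no match yet)
Bit 12: prefix='0111' -> emit 'a', reset

Answer: (root)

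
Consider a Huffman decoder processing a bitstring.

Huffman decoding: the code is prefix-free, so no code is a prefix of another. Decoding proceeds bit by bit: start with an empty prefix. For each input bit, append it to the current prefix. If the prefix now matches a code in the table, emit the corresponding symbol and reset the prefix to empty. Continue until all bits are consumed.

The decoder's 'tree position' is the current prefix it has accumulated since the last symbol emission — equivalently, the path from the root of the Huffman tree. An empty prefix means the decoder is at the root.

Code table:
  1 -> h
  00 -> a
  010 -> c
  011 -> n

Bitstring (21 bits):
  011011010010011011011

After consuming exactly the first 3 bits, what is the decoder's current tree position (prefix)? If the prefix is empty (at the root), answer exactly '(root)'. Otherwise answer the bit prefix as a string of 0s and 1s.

Answer: (root)

Derivation:
Bit 0: prefix='0' (no match yet)
Bit 1: prefix='01' (no match yet)
Bit 2: prefix='011' -> emit 'n', reset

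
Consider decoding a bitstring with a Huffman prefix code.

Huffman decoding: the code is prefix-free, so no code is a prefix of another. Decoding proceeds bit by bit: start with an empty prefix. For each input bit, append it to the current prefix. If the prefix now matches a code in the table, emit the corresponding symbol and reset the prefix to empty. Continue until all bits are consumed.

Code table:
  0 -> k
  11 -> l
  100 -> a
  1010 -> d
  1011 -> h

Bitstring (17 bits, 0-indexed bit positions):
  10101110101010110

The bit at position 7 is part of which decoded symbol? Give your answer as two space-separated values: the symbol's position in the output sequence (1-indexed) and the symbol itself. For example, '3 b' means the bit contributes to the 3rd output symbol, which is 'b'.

Bit 0: prefix='1' (no match yet)
Bit 1: prefix='10' (no match yet)
Bit 2: prefix='101' (no match yet)
Bit 3: prefix='1010' -> emit 'd', reset
Bit 4: prefix='1' (no match yet)
Bit 5: prefix='11' -> emit 'l', reset
Bit 6: prefix='1' (no match yet)
Bit 7: prefix='10' (no match yet)
Bit 8: prefix='101' (no match yet)
Bit 9: prefix='1010' -> emit 'd', reset
Bit 10: prefix='1' (no match yet)
Bit 11: prefix='10' (no match yet)

Answer: 3 d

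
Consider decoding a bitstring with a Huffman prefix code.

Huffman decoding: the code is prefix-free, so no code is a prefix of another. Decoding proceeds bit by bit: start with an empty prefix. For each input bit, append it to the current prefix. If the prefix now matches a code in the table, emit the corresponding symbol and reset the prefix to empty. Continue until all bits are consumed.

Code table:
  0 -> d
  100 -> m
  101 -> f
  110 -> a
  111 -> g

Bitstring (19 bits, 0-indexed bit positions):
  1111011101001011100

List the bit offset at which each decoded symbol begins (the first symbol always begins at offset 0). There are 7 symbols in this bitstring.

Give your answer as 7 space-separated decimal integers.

Bit 0: prefix='1' (no match yet)
Bit 1: prefix='11' (no match yet)
Bit 2: prefix='111' -> emit 'g', reset
Bit 3: prefix='1' (no match yet)
Bit 4: prefix='10' (no match yet)
Bit 5: prefix='101' -> emit 'f', reset
Bit 6: prefix='1' (no match yet)
Bit 7: prefix='11' (no match yet)
Bit 8: prefix='110' -> emit 'a', reset
Bit 9: prefix='1' (no match yet)
Bit 10: prefix='10' (no match yet)
Bit 11: prefix='100' -> emit 'm', reset
Bit 12: prefix='1' (no match yet)
Bit 13: prefix='10' (no match yet)
Bit 14: prefix='101' -> emit 'f', reset
Bit 15: prefix='1' (no match yet)
Bit 16: prefix='11' (no match yet)
Bit 17: prefix='110' -> emit 'a', reset
Bit 18: prefix='0' -> emit 'd', reset

Answer: 0 3 6 9 12 15 18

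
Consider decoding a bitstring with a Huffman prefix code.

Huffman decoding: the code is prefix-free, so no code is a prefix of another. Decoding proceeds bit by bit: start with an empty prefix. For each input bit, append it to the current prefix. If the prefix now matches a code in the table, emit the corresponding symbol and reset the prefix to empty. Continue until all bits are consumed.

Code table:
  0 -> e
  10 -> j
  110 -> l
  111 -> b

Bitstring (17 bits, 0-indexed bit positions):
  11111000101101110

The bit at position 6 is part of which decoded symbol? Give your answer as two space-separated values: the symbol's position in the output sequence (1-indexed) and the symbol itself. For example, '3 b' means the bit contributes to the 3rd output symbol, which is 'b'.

Answer: 3 e

Derivation:
Bit 0: prefix='1' (no match yet)
Bit 1: prefix='11' (no match yet)
Bit 2: prefix='111' -> emit 'b', reset
Bit 3: prefix='1' (no match yet)
Bit 4: prefix='11' (no match yet)
Bit 5: prefix='110' -> emit 'l', reset
Bit 6: prefix='0' -> emit 'e', reset
Bit 7: prefix='0' -> emit 'e', reset
Bit 8: prefix='1' (no match yet)
Bit 9: prefix='10' -> emit 'j', reset
Bit 10: prefix='1' (no match yet)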